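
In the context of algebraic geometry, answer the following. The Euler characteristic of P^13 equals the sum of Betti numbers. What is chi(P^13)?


The complex projective space P^13 has one cell in each even real dimension 0, 2, ..., 26.
The cohomology groups are H^{2k}(P^13) = Z for k = 0,...,13, and 0 otherwise.
Euler characteristic = sum of Betti numbers = 1 per even-dimensional cohomology group.
chi(P^13) = 13 + 1 = 14

14


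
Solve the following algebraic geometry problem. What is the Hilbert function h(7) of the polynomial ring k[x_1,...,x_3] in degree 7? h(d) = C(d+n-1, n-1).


The Hilbert function for the polynomial ring in 3 variables is:
h(d) = C(d+n-1, n-1)
h(7) = C(7+3-1, 3-1) = C(9, 2)
= 9! / (2! * 7!)
= 36

36


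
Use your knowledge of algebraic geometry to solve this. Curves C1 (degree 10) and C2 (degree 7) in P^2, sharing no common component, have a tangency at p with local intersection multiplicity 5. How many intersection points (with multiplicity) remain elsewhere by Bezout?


By Bezout's theorem, the total intersection number is d1 * d2.
Total = 10 * 7 = 70
Intersection multiplicity at p = 5
Remaining intersections = 70 - 5 = 65

65


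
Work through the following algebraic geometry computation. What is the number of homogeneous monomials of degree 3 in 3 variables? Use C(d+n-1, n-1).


The number of degree-3 monomials in 3 variables is C(d+n-1, n-1).
= C(3+3-1, 3-1) = C(5, 2)
= 10

10


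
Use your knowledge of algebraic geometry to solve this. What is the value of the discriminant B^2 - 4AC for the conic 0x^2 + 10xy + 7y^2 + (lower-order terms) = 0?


The discriminant of a conic Ax^2 + Bxy + Cy^2 + ... = 0 is B^2 - 4AC.
B^2 = 10^2 = 100
4AC = 4*0*7 = 0
Discriminant = 100 + 0 = 100

100


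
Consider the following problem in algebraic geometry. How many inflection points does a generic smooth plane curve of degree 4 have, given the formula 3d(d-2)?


For a general smooth plane curve C of degree d, the inflection points are
the intersection of C with its Hessian curve, which has degree 3(d-2).
By Bezout, the total intersection number is d * 3(d-2) = 4 * 6 = 24.
For a general curve every flex is ordinary, so each contributes
multiplicity 1 to C·Hess(C), and the number of distinct inflection
points is 3d(d-2).
Inflection points = 3*4*(4-2) = 3*4*2 = 24

24


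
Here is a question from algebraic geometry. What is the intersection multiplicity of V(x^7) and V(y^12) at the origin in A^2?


The intersection multiplicity of V(x^a) and V(y^b) at the origin is:
I(O; V(x^7), V(y^12)) = dim_k(k[x,y]/(x^7, y^12))
A basis for k[x,y]/(x^7, y^12) is the set of monomials x^i * y^j
where 0 <= i < 7 and 0 <= j < 12.
The number of such monomials is 7 * 12 = 84

84


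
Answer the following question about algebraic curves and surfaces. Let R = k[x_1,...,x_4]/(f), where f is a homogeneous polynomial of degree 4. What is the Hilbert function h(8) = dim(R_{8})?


For R = k[x_1,...,x_n]/(f) with f homogeneous of degree e:
The Hilbert series is (1 - t^e)/(1 - t)^n.
So h(d) = C(d+n-1, n-1) - C(d-e+n-1, n-1) for d >= e.
With n=4, e=4, d=8:
C(8+4-1, 4-1) = C(11, 3) = 165
C(8-4+4-1, 4-1) = C(7, 3) = 35
h(8) = 165 - 35 = 130

130


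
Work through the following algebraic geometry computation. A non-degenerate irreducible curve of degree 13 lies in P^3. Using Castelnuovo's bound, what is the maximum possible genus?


Castelnuovo's bound: write d - 1 = m(r-1) + epsilon with 0 <= epsilon < r-1.
d - 1 = 13 - 1 = 12
r - 1 = 3 - 1 = 2
12 = 6*2 + 0, so m = 6, epsilon = 0
pi(d, r) = m(m-1)(r-1)/2 + m*epsilon
= 6*5*2/2 + 6*0
= 60/2 + 0
= 30 + 0 = 30

30


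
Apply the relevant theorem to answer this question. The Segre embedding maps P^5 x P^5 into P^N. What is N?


The Segre embedding maps P^m x P^n into P^N via
all products of coordinates from each factor.
N = (m+1)(n+1) - 1
N = (5+1)(5+1) - 1
N = 6*6 - 1
N = 36 - 1 = 35

35


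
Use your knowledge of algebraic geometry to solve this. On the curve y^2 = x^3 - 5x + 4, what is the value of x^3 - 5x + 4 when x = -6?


Compute x^3 - 5x + 4 at x = -6:
x^3 = (-6)^3 = -216
(-5)*x = (-5)*(-6) = 30
Sum: -216 + 30 + 4 = -182

-182


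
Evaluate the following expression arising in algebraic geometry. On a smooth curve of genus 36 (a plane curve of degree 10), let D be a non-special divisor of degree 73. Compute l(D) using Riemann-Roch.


First, compute the genus of a smooth plane curve of degree 10:
g = (d-1)(d-2)/2 = (10-1)(10-2)/2 = 36
For a non-special divisor D (i.e., h^1(D) = 0), Riemann-Roch gives:
l(D) = deg(D) - g + 1
Since deg(D) = 73 >= 2g - 1 = 71, D is non-special.
l(D) = 73 - 36 + 1 = 38

38


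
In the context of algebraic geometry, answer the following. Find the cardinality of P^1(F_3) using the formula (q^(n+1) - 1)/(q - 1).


P^1(F_3) has (q^(n+1) - 1)/(q - 1) points.
= 3^1 + 3^0
= 3 + 1
= 4

4


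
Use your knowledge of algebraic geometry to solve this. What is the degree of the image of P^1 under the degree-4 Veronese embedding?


The Veronese variety v_4(P^1) has degree d^r.
d^r = 4^1 = 4

4


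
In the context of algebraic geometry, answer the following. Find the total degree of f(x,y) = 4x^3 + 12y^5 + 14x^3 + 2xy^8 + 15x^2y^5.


Examine each term for its total degree (sum of exponents).
  Term '4x^3' has total degree 3+0 = 3.
  Term '12y^5' has total degree 0+5 = 5.
  Term '14x^3' has total degree 3+0 = 3.
  Term '2xy^8' has total degree 1+8 = 9.
  Term '15x^2y^5' has total degree 2+5 = 7.
The maximum total degree among all terms is 9.

9


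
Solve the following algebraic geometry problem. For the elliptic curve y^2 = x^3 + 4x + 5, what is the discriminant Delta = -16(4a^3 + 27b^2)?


Compute each component:
4a^3 = 4*4^3 = 4*64 = 256
27b^2 = 27*5^2 = 27*25 = 675
4a^3 + 27b^2 = 256 + 675 = 931
Delta = -16*931 = -14896

-14896


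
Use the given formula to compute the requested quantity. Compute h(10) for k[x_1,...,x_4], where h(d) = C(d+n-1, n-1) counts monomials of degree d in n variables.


The Hilbert function for the polynomial ring in 4 variables is:
h(d) = C(d+n-1, n-1)
h(10) = C(10+4-1, 4-1) = C(13, 3)
= 13! / (3! * 10!)
= 286

286


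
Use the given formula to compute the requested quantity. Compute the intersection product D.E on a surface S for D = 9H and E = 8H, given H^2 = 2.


Using bilinearity of the intersection pairing on a surface S:
(aH).(bH) = ab * (H.H)
We have H^2 = 2.
D.E = (9H).(8H) = 9*8*2
= 72*2
= 144

144


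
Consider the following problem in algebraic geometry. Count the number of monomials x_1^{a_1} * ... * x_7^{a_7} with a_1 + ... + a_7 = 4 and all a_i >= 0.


The number of degree-4 monomials in 7 variables is C(d+n-1, n-1).
= C(4+7-1, 7-1) = C(10, 6)
= 210

210


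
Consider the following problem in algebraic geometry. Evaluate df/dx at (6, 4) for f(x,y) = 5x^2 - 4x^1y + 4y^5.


df/dx = 2*5*x^1 + 1*(-4)*x^0*y
At (6,4): 2*5*6^1 + 1*(-4)*6^0*4
= 60 - 16
= 44

44


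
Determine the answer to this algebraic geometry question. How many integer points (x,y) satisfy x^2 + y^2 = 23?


Systematically check integer values of x where x^2 <= 23.
For each valid x, check if 23 - x^2 is a perfect square.
Total integer solutions found: 0

0


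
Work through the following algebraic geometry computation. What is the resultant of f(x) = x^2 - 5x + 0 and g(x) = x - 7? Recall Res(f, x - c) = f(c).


For Res(f, x - c), we evaluate f at x = c.
f(7) = 7^2 - 5*7 + 0
= 49 - 35 + 0
= 14 + 0 = 14
Res(f, g) = 14

14


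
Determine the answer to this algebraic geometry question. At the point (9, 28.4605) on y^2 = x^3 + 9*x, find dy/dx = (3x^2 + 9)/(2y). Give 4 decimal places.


Using implicit differentiation of y^2 = x^3 + 9*x:
2y * dy/dx = 3x^2 + 9
dy/dx = (3x^2 + 9)/(2y)
Numerator: 3*9^2 + 9 = 252
Denominator: 2*28.4605 = 56.921
dy/dx = 252/56.921 = 4.4272

4.4272


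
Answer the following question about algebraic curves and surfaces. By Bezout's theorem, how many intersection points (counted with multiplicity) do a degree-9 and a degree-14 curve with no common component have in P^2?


Bezout's theorem states the intersection count equals the product of degrees.
Intersection count = 9 * 14 = 126

126


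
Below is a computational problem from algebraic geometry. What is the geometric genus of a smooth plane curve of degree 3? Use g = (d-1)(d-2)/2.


Using the genus formula for smooth plane curves:
g = (d-1)(d-2)/2
g = (3-1)(3-2)/2
g = 2*1/2
g = 2/2 = 1

1


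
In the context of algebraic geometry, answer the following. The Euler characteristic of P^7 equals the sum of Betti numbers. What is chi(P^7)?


The complex projective space P^7 has one cell in each even real dimension 0, 2, ..., 14.
The cohomology groups are H^{2k}(P^7) = Z for k = 0,...,7, and 0 otherwise.
Euler characteristic = sum of Betti numbers = 1 per even-dimensional cohomology group.
chi(P^7) = 7 + 1 = 8

8


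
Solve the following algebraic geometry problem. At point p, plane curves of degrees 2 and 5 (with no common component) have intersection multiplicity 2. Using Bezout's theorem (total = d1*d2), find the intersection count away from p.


By Bezout's theorem, the total intersection number is d1 * d2.
Total = 2 * 5 = 10
Intersection multiplicity at p = 2
Remaining intersections = 10 - 2 = 8

8


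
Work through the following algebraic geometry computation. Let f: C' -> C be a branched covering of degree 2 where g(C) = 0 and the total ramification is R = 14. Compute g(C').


Riemann-Hurwitz formula: 2g' - 2 = d(2g - 2) + R
Given: d = 2, g = 0, R = 14
2g' - 2 = 2*(2*0 - 2) + 14
2g' - 2 = 2*(-2) + 14
2g' - 2 = -4 + 14 = 10
2g' = 12
g' = 6

6


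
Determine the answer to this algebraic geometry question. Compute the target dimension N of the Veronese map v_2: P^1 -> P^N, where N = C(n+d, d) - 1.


The Veronese embedding v_d: P^n -> P^N maps each point to all
degree-d monomials in n+1 homogeneous coordinates.
N = C(n+d, d) - 1
N = C(1+2, 2) - 1
N = C(3, 2) - 1
C(3, 2) = 3
N = 3 - 1 = 2

2


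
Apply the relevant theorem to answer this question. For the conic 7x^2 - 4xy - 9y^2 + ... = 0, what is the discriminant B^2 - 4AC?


The discriminant of a conic Ax^2 + Bxy + Cy^2 + ... = 0 is B^2 - 4AC.
B^2 = (-4)^2 = 16
4AC = 4*7*(-9) = -252
Discriminant = 16 + 252 = 268

268


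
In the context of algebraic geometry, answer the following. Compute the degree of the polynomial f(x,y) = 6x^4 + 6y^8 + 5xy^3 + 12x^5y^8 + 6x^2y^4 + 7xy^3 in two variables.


Examine each term for its total degree (sum of exponents).
  Term '6x^4' has total degree 4+0 = 4.
  Term '6y^8' has total degree 0+8 = 8.
  Term '5xy^3' has total degree 1+3 = 4.
  Term '12x^5y^8' has total degree 5+8 = 13.
  Term '6x^2y^4' has total degree 2+4 = 6.
  Term '7xy^3' has total degree 1+3 = 4.
The maximum total degree among all terms is 13.

13


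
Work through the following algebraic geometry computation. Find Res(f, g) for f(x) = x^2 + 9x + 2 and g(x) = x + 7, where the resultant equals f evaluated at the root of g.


For Res(f, x - c), we evaluate f at x = c.
f(-7) = (-7)^2 + 9*(-7) + 2
= 49 - 63 + 2
= -14 + 2 = -12
Res(f, g) = -12

-12


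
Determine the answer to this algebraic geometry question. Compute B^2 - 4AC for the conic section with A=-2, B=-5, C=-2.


The discriminant of a conic Ax^2 + Bxy + Cy^2 + ... = 0 is B^2 - 4AC.
B^2 = (-5)^2 = 25
4AC = 4*(-2)*(-2) = 16
Discriminant = 25 - 16 = 9

9


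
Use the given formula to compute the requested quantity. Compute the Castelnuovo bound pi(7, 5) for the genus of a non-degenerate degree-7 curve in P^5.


Castelnuovo's bound: write d - 1 = m(r-1) + epsilon with 0 <= epsilon < r-1.
d - 1 = 7 - 1 = 6
r - 1 = 5 - 1 = 4
6 = 1*4 + 2, so m = 1, epsilon = 2
pi(d, r) = m(m-1)(r-1)/2 + m*epsilon
= 1*0*4/2 + 1*2
= 0/2 + 2
= 0 + 2 = 2

2


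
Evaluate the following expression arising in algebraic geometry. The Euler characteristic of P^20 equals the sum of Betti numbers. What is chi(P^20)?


The complex projective space P^20 has one cell in each even real dimension 0, 2, ..., 40.
The cohomology groups are H^{2k}(P^20) = Z for k = 0,...,20, and 0 otherwise.
Euler characteristic = sum of Betti numbers = 1 per even-dimensional cohomology group.
chi(P^20) = 20 + 1 = 21

21


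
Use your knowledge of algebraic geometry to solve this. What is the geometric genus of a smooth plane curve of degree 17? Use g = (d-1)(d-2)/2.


Using the genus formula for smooth plane curves:
g = (d-1)(d-2)/2
g = (17-1)(17-2)/2
g = 16*15/2
g = 240/2 = 120

120


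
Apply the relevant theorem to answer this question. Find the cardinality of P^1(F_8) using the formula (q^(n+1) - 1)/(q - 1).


P^1(F_8) has (q^(n+1) - 1)/(q - 1) points.
= 8^1 + 8^0
= 8 + 1
= 9

9


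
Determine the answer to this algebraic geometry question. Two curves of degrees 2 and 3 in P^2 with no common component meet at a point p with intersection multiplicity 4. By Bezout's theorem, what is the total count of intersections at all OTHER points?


By Bezout's theorem, the total intersection number is d1 * d2.
Total = 2 * 3 = 6
Intersection multiplicity at p = 4
Remaining intersections = 6 - 4 = 2

2


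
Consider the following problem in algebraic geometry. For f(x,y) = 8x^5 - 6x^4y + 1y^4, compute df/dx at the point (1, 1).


df/dx = 5*8*x^4 + 4*(-6)*x^3*y
At (1,1): 5*8*1^4 + 4*(-6)*1^3*1
= 40 - 24
= 16

16


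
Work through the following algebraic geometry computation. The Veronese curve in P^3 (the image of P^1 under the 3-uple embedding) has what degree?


The rational normal curve in P^3 is the image of P^1 under the 3-uple Veronese.
A general hyperplane in P^3 pulls back to a degree-3 form on P^1, which has 3 zeros,
so the curve meets a general hyperplane in 3 points. Degree = 3.

3


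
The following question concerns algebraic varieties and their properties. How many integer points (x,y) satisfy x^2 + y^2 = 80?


Systematically check integer values of x where x^2 <= 80.
For each valid x, check if 80 - x^2 is a perfect square.
x=4: 80 - 16 = 64, sqrt = 8 (valid)
x=8: 80 - 64 = 16, sqrt = 4 (valid)
Total integer solutions found: 8

8


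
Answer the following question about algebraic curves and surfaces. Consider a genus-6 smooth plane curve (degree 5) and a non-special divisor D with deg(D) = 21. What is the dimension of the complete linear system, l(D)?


First, compute the genus of a smooth plane curve of degree 5:
g = (d-1)(d-2)/2 = (5-1)(5-2)/2 = 6
For a non-special divisor D (i.e., h^1(D) = 0), Riemann-Roch gives:
l(D) = deg(D) - g + 1
Since deg(D) = 21 >= 2g - 1 = 11, D is non-special.
l(D) = 21 - 6 + 1 = 16

16


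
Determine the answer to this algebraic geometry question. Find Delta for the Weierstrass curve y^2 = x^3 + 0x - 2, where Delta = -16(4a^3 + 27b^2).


Compute each component:
4a^3 = 4*0^3 = 4*0 = 0
27b^2 = 27*(-2)^2 = 27*4 = 108
4a^3 + 27b^2 = 0 + 108 = 108
Delta = -16*108 = -1728

-1728


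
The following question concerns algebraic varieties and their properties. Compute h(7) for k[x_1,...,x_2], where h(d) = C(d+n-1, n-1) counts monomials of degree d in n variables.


The Hilbert function for the polynomial ring in 2 variables is:
h(d) = C(d+n-1, n-1)
h(7) = C(7+2-1, 2-1) = C(8, 1)
= 8! / (1! * 7!)
= 8

8


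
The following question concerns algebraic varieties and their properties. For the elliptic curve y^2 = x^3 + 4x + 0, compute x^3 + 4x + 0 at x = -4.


Compute x^3 + 4x + 0 at x = -4:
x^3 = (-4)^3 = -64
4*x = 4*(-4) = -16
Sum: -64 - 16 + 0 = -80

-80


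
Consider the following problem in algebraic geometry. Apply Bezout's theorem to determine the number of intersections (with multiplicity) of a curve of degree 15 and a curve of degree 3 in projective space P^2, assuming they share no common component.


Bezout's theorem states the intersection count equals the product of degrees.
Intersection count = 15 * 3 = 45

45


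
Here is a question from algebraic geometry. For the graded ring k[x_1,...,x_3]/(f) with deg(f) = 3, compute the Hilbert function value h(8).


For R = k[x_1,...,x_n]/(f) with f homogeneous of degree e:
The Hilbert series is (1 - t^e)/(1 - t)^n.
So h(d) = C(d+n-1, n-1) - C(d-e+n-1, n-1) for d >= e.
With n=3, e=3, d=8:
C(8+3-1, 3-1) = C(10, 2) = 45
C(8-3+3-1, 3-1) = C(7, 2) = 21
h(8) = 45 - 21 = 24

24


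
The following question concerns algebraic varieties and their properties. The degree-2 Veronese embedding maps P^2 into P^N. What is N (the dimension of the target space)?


The Veronese embedding v_d: P^n -> P^N maps each point to all
degree-d monomials in n+1 homogeneous coordinates.
N = C(n+d, d) - 1
N = C(2+2, 2) - 1
N = C(4, 2) - 1
C(4, 2) = 6
N = 6 - 1 = 5

5


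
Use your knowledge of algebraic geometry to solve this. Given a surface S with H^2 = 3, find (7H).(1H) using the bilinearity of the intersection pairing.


Using bilinearity of the intersection pairing on a surface S:
(aH).(bH) = ab * (H.H)
We have H^2 = 3.
D.E = (7H).(1H) = 7*1*3
= 7*3
= 21

21


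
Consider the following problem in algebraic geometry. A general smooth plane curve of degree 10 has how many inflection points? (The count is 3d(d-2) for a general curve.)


For a general smooth plane curve C of degree d, the inflection points are
the intersection of C with its Hessian curve, which has degree 3(d-2).
By Bezout, the total intersection number is d * 3(d-2) = 10 * 24 = 240.
For a general curve every flex is ordinary, so each contributes
multiplicity 1 to C·Hess(C), and the number of distinct inflection
points is 3d(d-2).
Inflection points = 3*10*(10-2) = 3*10*8 = 240

240


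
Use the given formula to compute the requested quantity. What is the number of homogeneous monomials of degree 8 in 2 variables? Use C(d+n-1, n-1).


The number of degree-8 monomials in 2 variables is C(d+n-1, n-1).
= C(8+2-1, 2-1) = C(9, 1)
= 9

9


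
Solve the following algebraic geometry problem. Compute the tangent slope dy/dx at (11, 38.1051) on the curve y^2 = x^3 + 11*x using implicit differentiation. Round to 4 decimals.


Using implicit differentiation of y^2 = x^3 + 11*x:
2y * dy/dx = 3x^2 + 11
dy/dx = (3x^2 + 11)/(2y)
Numerator: 3*11^2 + 11 = 374
Denominator: 2*38.1051 = 76.2102
dy/dx = 374/76.2102 = 4.9075

4.9075


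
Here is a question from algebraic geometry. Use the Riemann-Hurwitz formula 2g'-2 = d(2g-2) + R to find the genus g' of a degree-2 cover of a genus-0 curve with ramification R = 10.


Riemann-Hurwitz formula: 2g' - 2 = d(2g - 2) + R
Given: d = 2, g = 0, R = 10
2g' - 2 = 2*(2*0 - 2) + 10
2g' - 2 = 2*(-2) + 10
2g' - 2 = -4 + 10 = 6
2g' = 8
g' = 4

4


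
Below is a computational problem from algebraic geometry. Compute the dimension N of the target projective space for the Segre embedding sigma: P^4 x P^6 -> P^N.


The Segre embedding maps P^m x P^n into P^N via
all products of coordinates from each factor.
N = (m+1)(n+1) - 1
N = (4+1)(6+1) - 1
N = 5*7 - 1
N = 35 - 1 = 34

34


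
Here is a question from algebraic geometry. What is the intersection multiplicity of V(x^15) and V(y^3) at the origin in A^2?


The intersection multiplicity of V(x^a) and V(y^b) at the origin is:
I(O; V(x^15), V(y^3)) = dim_k(k[x,y]/(x^15, y^3))
A basis for k[x,y]/(x^15, y^3) is the set of monomials x^i * y^j
where 0 <= i < 15 and 0 <= j < 3.
The number of such monomials is 15 * 3 = 45

45


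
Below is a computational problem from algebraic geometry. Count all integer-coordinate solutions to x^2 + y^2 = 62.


Systematically check integer values of x where x^2 <= 62.
For each valid x, check if 62 - x^2 is a perfect square.
Total integer solutions found: 0

0


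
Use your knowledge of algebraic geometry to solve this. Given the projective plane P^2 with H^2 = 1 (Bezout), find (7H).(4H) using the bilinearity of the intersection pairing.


Using bilinearity of the intersection pairing on the projective plane P^2:
(aH).(bH) = ab * (H.H)
We have H^2 = 1 (Bezout).
D.E = (7H).(4H) = 7*4*1
= 28*1
= 28

28


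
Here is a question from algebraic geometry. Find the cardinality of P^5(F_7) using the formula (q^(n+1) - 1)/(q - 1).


P^5(F_7) has (q^(n+1) - 1)/(q - 1) points.
= 7^5 + 7^4 + 7^3 + 7^2 + 7^1 + 7^0
= 16807 + 2401 + 343 + 49 + 7 + 1
= 19608

19608


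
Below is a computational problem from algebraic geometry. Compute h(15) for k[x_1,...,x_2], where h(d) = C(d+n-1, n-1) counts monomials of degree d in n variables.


The Hilbert function for the polynomial ring in 2 variables is:
h(d) = C(d+n-1, n-1)
h(15) = C(15+2-1, 2-1) = C(16, 1)
= 16! / (1! * 15!)
= 16

16


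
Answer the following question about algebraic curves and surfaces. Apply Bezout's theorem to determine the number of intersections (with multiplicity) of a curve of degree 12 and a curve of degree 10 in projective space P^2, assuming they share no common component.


Bezout's theorem states the intersection count equals the product of degrees.
Intersection count = 12 * 10 = 120

120


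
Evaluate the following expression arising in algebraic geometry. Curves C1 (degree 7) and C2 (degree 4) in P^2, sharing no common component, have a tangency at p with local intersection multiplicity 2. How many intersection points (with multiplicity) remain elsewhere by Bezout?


By Bezout's theorem, the total intersection number is d1 * d2.
Total = 7 * 4 = 28
Intersection multiplicity at p = 2
Remaining intersections = 28 - 2 = 26

26


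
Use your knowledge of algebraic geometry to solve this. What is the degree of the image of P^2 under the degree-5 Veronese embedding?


The Veronese variety v_5(P^2) has degree d^r.
d^r = 5^2 = 25

25


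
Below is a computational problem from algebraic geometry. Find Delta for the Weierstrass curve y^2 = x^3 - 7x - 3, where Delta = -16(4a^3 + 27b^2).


Compute each component:
4a^3 = 4*(-7)^3 = 4*(-343) = -1372
27b^2 = 27*(-3)^2 = 27*9 = 243
4a^3 + 27b^2 = -1372 + 243 = -1129
Delta = -16*(-1129) = 18064

18064


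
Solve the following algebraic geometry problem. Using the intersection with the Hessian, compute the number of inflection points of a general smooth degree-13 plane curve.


For a general smooth plane curve C of degree d, the inflection points are
the intersection of C with its Hessian curve, which has degree 3(d-2).
By Bezout, the total intersection number is d * 3(d-2) = 13 * 33 = 429.
For a general curve every flex is ordinary, so each contributes
multiplicity 1 to C·Hess(C), and the number of distinct inflection
points is 3d(d-2).
Inflection points = 3*13*(13-2) = 3*13*11 = 429

429


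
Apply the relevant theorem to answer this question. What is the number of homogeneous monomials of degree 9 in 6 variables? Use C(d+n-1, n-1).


The number of degree-9 monomials in 6 variables is C(d+n-1, n-1).
= C(9+6-1, 6-1) = C(14, 5)
= 2002

2002


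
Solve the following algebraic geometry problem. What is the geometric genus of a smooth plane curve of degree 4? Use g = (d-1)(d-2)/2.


Using the genus formula for smooth plane curves:
g = (d-1)(d-2)/2
g = (4-1)(4-2)/2
g = 3*2/2
g = 6/2 = 3

3


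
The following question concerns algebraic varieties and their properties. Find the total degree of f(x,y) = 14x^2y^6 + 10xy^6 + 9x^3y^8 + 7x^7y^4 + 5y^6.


Examine each term for its total degree (sum of exponents).
  Term '14x^2y^6' has total degree 2+6 = 8.
  Term '10xy^6' has total degree 1+6 = 7.
  Term '9x^3y^8' has total degree 3+8 = 11.
  Term '7x^7y^4' has total degree 7+4 = 11.
  Term '5y^6' has total degree 0+6 = 6.
The maximum total degree among all terms is 11.

11


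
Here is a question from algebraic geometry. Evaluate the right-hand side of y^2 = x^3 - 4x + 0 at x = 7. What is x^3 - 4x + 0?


Compute x^3 - 4x + 0 at x = 7:
x^3 = 7^3 = 343
(-4)*x = (-4)*7 = -28
Sum: 343 - 28 + 0 = 315

315


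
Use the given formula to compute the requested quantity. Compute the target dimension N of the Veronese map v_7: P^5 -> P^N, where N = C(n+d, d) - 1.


The Veronese embedding v_d: P^n -> P^N maps each point to all
degree-d monomials in n+1 homogeneous coordinates.
N = C(n+d, d) - 1
N = C(5+7, 7) - 1
N = C(12, 7) - 1
C(12, 7) = 792
N = 792 - 1 = 791

791


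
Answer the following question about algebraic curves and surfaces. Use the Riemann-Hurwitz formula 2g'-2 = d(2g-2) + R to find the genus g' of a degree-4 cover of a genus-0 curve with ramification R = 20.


Riemann-Hurwitz formula: 2g' - 2 = d(2g - 2) + R
Given: d = 4, g = 0, R = 20
2g' - 2 = 4*(2*0 - 2) + 20
2g' - 2 = 4*(-2) + 20
2g' - 2 = -8 + 20 = 12
2g' = 14
g' = 7

7


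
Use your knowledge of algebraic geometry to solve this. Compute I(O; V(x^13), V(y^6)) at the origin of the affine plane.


The intersection multiplicity of V(x^a) and V(y^b) at the origin is:
I(O; V(x^13), V(y^6)) = dim_k(k[x,y]/(x^13, y^6))
A basis for k[x,y]/(x^13, y^6) is the set of monomials x^i * y^j
where 0 <= i < 13 and 0 <= j < 6.
The number of such monomials is 13 * 6 = 78

78


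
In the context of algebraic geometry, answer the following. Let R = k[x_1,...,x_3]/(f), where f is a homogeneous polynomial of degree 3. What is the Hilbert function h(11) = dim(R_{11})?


For R = k[x_1,...,x_n]/(f) with f homogeneous of degree e:
The Hilbert series is (1 - t^e)/(1 - t)^n.
So h(d) = C(d+n-1, n-1) - C(d-e+n-1, n-1) for d >= e.
With n=3, e=3, d=11:
C(11+3-1, 3-1) = C(13, 2) = 78
C(11-3+3-1, 3-1) = C(10, 2) = 45
h(11) = 78 - 45 = 33

33


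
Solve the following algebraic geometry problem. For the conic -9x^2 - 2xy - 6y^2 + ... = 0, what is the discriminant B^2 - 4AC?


The discriminant of a conic Ax^2 + Bxy + Cy^2 + ... = 0 is B^2 - 4AC.
B^2 = (-2)^2 = 4
4AC = 4*(-9)*(-6) = 216
Discriminant = 4 - 216 = -212

-212


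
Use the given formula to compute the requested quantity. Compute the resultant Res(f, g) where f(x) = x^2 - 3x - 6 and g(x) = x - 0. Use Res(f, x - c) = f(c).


For Res(f, x - c), we evaluate f at x = c.
f(0) = 0^2 - 3*0 - 6
= 0 + 0 - 6
= 0 - 6 = -6
Res(f, g) = -6

-6


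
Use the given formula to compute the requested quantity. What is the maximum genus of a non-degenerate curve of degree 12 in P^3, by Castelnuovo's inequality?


Castelnuovo's bound: write d - 1 = m(r-1) + epsilon with 0 <= epsilon < r-1.
d - 1 = 12 - 1 = 11
r - 1 = 3 - 1 = 2
11 = 5*2 + 1, so m = 5, epsilon = 1
pi(d, r) = m(m-1)(r-1)/2 + m*epsilon
= 5*4*2/2 + 5*1
= 40/2 + 5
= 20 + 5 = 25

25


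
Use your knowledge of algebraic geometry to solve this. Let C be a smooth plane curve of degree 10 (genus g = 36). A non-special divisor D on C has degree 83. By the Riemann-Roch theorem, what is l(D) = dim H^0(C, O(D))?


First, compute the genus of a smooth plane curve of degree 10:
g = (d-1)(d-2)/2 = (10-1)(10-2)/2 = 36
For a non-special divisor D (i.e., h^1(D) = 0), Riemann-Roch gives:
l(D) = deg(D) - g + 1
Since deg(D) = 83 >= 2g - 1 = 71, D is non-special.
l(D) = 83 - 36 + 1 = 48

48


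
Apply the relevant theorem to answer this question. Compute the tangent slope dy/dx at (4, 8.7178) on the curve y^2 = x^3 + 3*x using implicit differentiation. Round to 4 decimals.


Using implicit differentiation of y^2 = x^3 + 3*x:
2y * dy/dx = 3x^2 + 3
dy/dx = (3x^2 + 3)/(2y)
Numerator: 3*4^2 + 3 = 51
Denominator: 2*8.7178 = 17.4356
dy/dx = 51/17.4356 = 2.9250

2.9250


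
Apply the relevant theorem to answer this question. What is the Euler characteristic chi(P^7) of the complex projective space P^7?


The complex projective space P^7 has one cell in each even real dimension 0, 2, ..., 14.
The cohomology groups are H^{2k}(P^7) = Z for k = 0,...,7, and 0 otherwise.
Euler characteristic = sum of Betti numbers = 1 per even-dimensional cohomology group.
chi(P^7) = 7 + 1 = 8

8


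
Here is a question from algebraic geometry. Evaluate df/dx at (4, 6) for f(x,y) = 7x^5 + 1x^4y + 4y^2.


df/dx = 5*7*x^4 + 4*1*x^3*y
At (4,6): 5*7*4^4 + 4*1*4^3*6
= 8960 + 1536
= 10496

10496


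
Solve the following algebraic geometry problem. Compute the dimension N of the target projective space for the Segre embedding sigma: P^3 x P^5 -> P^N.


The Segre embedding maps P^m x P^n into P^N via
all products of coordinates from each factor.
N = (m+1)(n+1) - 1
N = (3+1)(5+1) - 1
N = 4*6 - 1
N = 24 - 1 = 23

23


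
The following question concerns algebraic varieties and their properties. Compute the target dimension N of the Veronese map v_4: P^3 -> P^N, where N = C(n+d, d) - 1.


The Veronese embedding v_d: P^n -> P^N maps each point to all
degree-d monomials in n+1 homogeneous coordinates.
N = C(n+d, d) - 1
N = C(3+4, 4) - 1
N = C(7, 4) - 1
C(7, 4) = 35
N = 35 - 1 = 34

34


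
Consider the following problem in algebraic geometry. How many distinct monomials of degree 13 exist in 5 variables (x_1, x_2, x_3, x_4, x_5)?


The number of degree-13 monomials in 5 variables is C(d+n-1, n-1).
= C(13+5-1, 5-1) = C(17, 4)
= 2380

2380


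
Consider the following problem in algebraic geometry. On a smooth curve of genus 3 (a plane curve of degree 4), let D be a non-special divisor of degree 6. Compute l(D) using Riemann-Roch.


First, compute the genus of a smooth plane curve of degree 4:
g = (d-1)(d-2)/2 = (4-1)(4-2)/2 = 3
For a non-special divisor D (i.e., h^1(D) = 0), Riemann-Roch gives:
l(D) = deg(D) - g + 1
Since deg(D) = 6 >= 2g - 1 = 5, D is non-special.
l(D) = 6 - 3 + 1 = 4

4


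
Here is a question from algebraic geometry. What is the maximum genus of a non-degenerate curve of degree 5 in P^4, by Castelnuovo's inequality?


Castelnuovo's bound: write d - 1 = m(r-1) + epsilon with 0 <= epsilon < r-1.
d - 1 = 5 - 1 = 4
r - 1 = 4 - 1 = 3
4 = 1*3 + 1, so m = 1, epsilon = 1
pi(d, r) = m(m-1)(r-1)/2 + m*epsilon
= 1*0*3/2 + 1*1
= 0/2 + 1
= 0 + 1 = 1

1


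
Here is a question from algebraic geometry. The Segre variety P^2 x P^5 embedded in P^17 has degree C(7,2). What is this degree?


The degree of the Segre variety P^2 x P^5 is C(m+n, m).
= C(7, 2)
= 21

21


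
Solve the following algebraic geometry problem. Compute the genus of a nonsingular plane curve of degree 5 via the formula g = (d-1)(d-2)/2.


Using the genus formula for smooth plane curves:
g = (d-1)(d-2)/2
g = (5-1)(5-2)/2
g = 4*3/2
g = 12/2 = 6

6


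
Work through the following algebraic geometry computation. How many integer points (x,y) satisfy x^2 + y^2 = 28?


Systematically check integer values of x where x^2 <= 28.
For each valid x, check if 28 - x^2 is a perfect square.
Total integer solutions found: 0

0


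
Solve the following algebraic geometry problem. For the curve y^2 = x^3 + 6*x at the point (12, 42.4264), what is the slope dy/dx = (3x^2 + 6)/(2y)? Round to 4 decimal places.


Using implicit differentiation of y^2 = x^3 + 6*x:
2y * dy/dx = 3x^2 + 6
dy/dx = (3x^2 + 6)/(2y)
Numerator: 3*12^2 + 6 = 438
Denominator: 2*42.4264 = 84.8528
dy/dx = 438/84.8528 = 5.1619

5.1619


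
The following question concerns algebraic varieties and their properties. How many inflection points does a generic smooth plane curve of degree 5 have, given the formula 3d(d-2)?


For a general smooth plane curve C of degree d, the inflection points are
the intersection of C with its Hessian curve, which has degree 3(d-2).
By Bezout, the total intersection number is d * 3(d-2) = 5 * 9 = 45.
For a general curve every flex is ordinary, so each contributes
multiplicity 1 to C·Hess(C), and the number of distinct inflection
points is 3d(d-2).
Inflection points = 3*5*(5-2) = 3*5*3 = 45

45


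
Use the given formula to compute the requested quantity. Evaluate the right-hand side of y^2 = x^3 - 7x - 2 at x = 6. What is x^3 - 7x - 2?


Compute x^3 - 7x - 2 at x = 6:
x^3 = 6^3 = 216
(-7)*x = (-7)*6 = -42
Sum: 216 - 42 - 2 = 172

172


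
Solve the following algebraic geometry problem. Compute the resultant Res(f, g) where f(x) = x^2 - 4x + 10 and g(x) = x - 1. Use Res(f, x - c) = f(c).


For Res(f, x - c), we evaluate f at x = c.
f(1) = 1^2 - 4*1 + 10
= 1 - 4 + 10
= -3 + 10 = 7
Res(f, g) = 7

7


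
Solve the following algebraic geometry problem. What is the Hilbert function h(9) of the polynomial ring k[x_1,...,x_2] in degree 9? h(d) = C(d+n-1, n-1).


The Hilbert function for the polynomial ring in 2 variables is:
h(d) = C(d+n-1, n-1)
h(9) = C(9+2-1, 2-1) = C(10, 1)
= 10! / (1! * 9!)
= 10

10


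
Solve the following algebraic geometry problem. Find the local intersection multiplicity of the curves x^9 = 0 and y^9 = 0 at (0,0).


The intersection multiplicity of V(x^a) and V(y^b) at the origin is:
I(O; V(x^9), V(y^9)) = dim_k(k[x,y]/(x^9, y^9))
A basis for k[x,y]/(x^9, y^9) is the set of monomials x^i * y^j
where 0 <= i < 9 and 0 <= j < 9.
The number of such monomials is 9 * 9 = 81

81


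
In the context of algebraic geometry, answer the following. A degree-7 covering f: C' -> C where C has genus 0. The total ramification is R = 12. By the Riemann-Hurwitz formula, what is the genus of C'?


Riemann-Hurwitz formula: 2g' - 2 = d(2g - 2) + R
Given: d = 7, g = 0, R = 12
2g' - 2 = 7*(2*0 - 2) + 12
2g' - 2 = 7*(-2) + 12
2g' - 2 = -14 + 12 = -2
2g' = 0
g' = 0

0


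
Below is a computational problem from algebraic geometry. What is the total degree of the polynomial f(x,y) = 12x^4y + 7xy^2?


Examine each term for its total degree (sum of exponents).
  Term '12x^4y' has total degree 4+1 = 5.
  Term '7xy^2' has total degree 1+2 = 3.
The maximum total degree among all terms is 5.

5


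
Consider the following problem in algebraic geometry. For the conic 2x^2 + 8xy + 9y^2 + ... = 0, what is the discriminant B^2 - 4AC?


The discriminant of a conic Ax^2 + Bxy + Cy^2 + ... = 0 is B^2 - 4AC.
B^2 = 8^2 = 64
4AC = 4*2*9 = 72
Discriminant = 64 - 72 = -8

-8


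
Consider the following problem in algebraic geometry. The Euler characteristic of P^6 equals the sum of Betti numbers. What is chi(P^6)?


The complex projective space P^6 has one cell in each even real dimension 0, 2, ..., 12.
The cohomology groups are H^{2k}(P^6) = Z for k = 0,...,6, and 0 otherwise.
Euler characteristic = sum of Betti numbers = 1 per even-dimensional cohomology group.
chi(P^6) = 6 + 1 = 7

7


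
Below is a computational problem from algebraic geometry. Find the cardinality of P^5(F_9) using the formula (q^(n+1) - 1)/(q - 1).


P^5(F_9) has (q^(n+1) - 1)/(q - 1) points.
= 9^5 + 9^4 + 9^3 + 9^2 + 9^1 + 9^0
= 59049 + 6561 + 729 + 81 + 9 + 1
= 66430

66430


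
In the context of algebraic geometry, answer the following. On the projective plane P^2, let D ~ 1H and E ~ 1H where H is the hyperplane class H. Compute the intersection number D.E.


Using bilinearity of the intersection pairing on the projective plane P^2:
(aH).(bH) = ab * (H.H)
We have H^2 = 1 (Bezout).
D.E = (1H).(1H) = 1*1*1
= 1*1
= 1

1


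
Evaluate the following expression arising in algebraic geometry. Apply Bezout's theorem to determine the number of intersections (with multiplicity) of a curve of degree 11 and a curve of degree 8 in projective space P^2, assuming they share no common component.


Bezout's theorem states the intersection count equals the product of degrees.
Intersection count = 11 * 8 = 88

88


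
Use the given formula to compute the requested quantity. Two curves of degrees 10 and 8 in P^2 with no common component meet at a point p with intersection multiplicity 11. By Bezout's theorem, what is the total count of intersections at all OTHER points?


By Bezout's theorem, the total intersection number is d1 * d2.
Total = 10 * 8 = 80
Intersection multiplicity at p = 11
Remaining intersections = 80 - 11 = 69

69


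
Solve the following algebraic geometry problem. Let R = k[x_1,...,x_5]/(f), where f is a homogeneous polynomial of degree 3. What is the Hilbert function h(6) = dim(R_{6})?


For R = k[x_1,...,x_n]/(f) with f homogeneous of degree e:
The Hilbert series is (1 - t^e)/(1 - t)^n.
So h(d) = C(d+n-1, n-1) - C(d-e+n-1, n-1) for d >= e.
With n=5, e=3, d=6:
C(6+5-1, 5-1) = C(10, 4) = 210
C(6-3+5-1, 5-1) = C(7, 4) = 35
h(6) = 210 - 35 = 175

175


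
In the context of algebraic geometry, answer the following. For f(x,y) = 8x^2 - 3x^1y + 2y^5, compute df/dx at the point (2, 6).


df/dx = 2*8*x^1 + 1*(-3)*x^0*y
At (2,6): 2*8*2^1 + 1*(-3)*2^0*6
= 32 - 18
= 14

14


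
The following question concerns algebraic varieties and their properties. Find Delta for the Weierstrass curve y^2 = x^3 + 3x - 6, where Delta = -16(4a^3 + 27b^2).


Compute each component:
4a^3 = 4*3^3 = 4*27 = 108
27b^2 = 27*(-6)^2 = 27*36 = 972
4a^3 + 27b^2 = 108 + 972 = 1080
Delta = -16*1080 = -17280

-17280


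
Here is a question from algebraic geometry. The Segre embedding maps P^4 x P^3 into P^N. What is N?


The Segre embedding maps P^m x P^n into P^N via
all products of coordinates from each factor.
N = (m+1)(n+1) - 1
N = (4+1)(3+1) - 1
N = 5*4 - 1
N = 20 - 1 = 19

19


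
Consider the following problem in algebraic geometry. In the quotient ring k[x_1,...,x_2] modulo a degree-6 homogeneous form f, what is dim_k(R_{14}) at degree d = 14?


For R = k[x_1,...,x_n]/(f) with f homogeneous of degree e:
The Hilbert series is (1 - t^e)/(1 - t)^n.
So h(d) = C(d+n-1, n-1) - C(d-e+n-1, n-1) for d >= e.
With n=2, e=6, d=14:
C(14+2-1, 2-1) = C(15, 1) = 15
C(14-6+2-1, 2-1) = C(9, 1) = 9
h(14) = 15 - 9 = 6

6


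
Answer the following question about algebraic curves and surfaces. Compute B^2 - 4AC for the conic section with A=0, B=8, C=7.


The discriminant of a conic Ax^2 + Bxy + Cy^2 + ... = 0 is B^2 - 4AC.
B^2 = 8^2 = 64
4AC = 4*0*7 = 0
Discriminant = 64 + 0 = 64

64


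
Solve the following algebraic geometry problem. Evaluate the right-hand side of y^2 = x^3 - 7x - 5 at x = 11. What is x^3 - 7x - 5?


Compute x^3 - 7x - 5 at x = 11:
x^3 = 11^3 = 1331
(-7)*x = (-7)*11 = -77
Sum: 1331 - 77 - 5 = 1249

1249


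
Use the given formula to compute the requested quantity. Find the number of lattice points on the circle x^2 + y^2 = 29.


Systematically check integer values of x where x^2 <= 29.
For each valid x, check if 29 - x^2 is a perfect square.
x=2: 29 - 4 = 25, sqrt = 5 (valid)
x=5: 29 - 25 = 4, sqrt = 2 (valid)
Total integer solutions found: 8

8


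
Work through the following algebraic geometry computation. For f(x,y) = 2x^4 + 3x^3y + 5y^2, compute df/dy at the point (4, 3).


df/dy = 3*x^3 + 2*5*y^1
At (4,3): 3*4^3 + 2*5*3^1
= 192 + 30
= 222

222


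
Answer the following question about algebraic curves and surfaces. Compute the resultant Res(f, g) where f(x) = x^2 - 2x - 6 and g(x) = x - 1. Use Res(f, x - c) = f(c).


For Res(f, x - c), we evaluate f at x = c.
f(1) = 1^2 - 2*1 - 6
= 1 - 2 - 6
= -1 - 6 = -7
Res(f, g) = -7

-7


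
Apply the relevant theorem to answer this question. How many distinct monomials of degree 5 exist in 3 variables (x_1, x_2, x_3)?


The number of degree-5 monomials in 3 variables is C(d+n-1, n-1).
= C(5+3-1, 3-1) = C(7, 2)
= 21

21


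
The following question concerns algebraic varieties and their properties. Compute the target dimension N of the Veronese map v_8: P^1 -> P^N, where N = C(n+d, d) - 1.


The Veronese embedding v_d: P^n -> P^N maps each point to all
degree-d monomials in n+1 homogeneous coordinates.
N = C(n+d, d) - 1
N = C(1+8, 8) - 1
N = C(9, 8) - 1
C(9, 8) = 9
N = 9 - 1 = 8

8


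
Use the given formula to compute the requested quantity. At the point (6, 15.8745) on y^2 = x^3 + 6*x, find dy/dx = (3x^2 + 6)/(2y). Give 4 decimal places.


Using implicit differentiation of y^2 = x^3 + 6*x:
2y * dy/dx = 3x^2 + 6
dy/dx = (3x^2 + 6)/(2y)
Numerator: 3*6^2 + 6 = 114
Denominator: 2*15.8745 = 31.749
dy/dx = 114/31.749 = 3.5907

3.5907


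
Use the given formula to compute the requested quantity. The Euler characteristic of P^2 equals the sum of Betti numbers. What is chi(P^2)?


The complex projective space P^2 has one cell in each even real dimension 0, 2, ..., 4.
The cohomology groups are H^{2k}(P^2) = Z for k = 0,...,2, and 0 otherwise.
Euler characteristic = sum of Betti numbers = 1 per even-dimensional cohomology group.
chi(P^2) = 2 + 1 = 3

3
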